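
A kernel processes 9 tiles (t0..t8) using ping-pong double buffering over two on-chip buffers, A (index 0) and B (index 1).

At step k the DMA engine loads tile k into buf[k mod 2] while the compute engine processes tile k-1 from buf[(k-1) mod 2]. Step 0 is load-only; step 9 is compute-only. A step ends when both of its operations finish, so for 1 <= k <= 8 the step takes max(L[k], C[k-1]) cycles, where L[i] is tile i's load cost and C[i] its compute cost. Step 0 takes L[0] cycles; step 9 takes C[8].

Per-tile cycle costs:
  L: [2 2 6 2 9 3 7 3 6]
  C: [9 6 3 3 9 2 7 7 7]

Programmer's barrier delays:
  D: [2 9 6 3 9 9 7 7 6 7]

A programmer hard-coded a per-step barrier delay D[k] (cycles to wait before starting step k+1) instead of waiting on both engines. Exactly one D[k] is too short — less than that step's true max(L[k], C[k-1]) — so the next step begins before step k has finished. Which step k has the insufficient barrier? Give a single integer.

hazard at step 8

step 0: need L[0]=2 = 2; D[0]=2 ok
step 1: need max(L[1]=2,C[0]=9) = 9; D[1]=9 ok
step 2: need max(L[2]=6,C[1]=6) = 6; D[2]=6 ok
step 3: need max(L[3]=2,C[2]=3) = 3; D[3]=3 ok
step 4: need max(L[4]=9,C[3]=3) = 9; D[4]=9 ok
step 5: need max(L[5]=3,C[4]=9) = 9; D[5]=9 ok
step 6: need max(L[6]=7,C[5]=2) = 7; D[6]=7 ok
step 7: need max(L[7]=3,C[6]=7) = 7; D[7]=7 ok
step 8: need max(L[8]=6,C[7]=7) = 7; D[8]=6 SHORT
step 9: need C[8]=7 = 7; D[9]=7 ok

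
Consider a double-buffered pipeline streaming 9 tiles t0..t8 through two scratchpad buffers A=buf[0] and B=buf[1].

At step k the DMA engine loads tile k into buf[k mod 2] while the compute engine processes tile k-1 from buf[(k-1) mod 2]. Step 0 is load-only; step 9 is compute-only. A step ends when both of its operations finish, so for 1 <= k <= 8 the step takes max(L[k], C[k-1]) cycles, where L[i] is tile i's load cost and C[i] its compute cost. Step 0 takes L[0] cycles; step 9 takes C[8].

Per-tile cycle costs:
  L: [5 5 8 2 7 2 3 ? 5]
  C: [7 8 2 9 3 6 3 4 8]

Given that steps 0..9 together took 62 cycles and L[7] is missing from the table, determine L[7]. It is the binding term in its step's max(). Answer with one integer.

step 0 → dur = L[0]=5 = 5
step 1 → dur = max(L[1]=5, C[0]=7) = 7
step 2 → dur = max(L[2]=8, C[1]=8) = 8
step 3 → dur = max(L[3]=2, C[2]=2) = 2
step 4 → dur = max(L[4]=7, C[3]=9) = 9
step 5 → dur = max(L[5]=2, C[4]=3) = 3
step 6 → dur = max(L[6]=3, C[5]=6) = 6
step 7 → dur = max(L[7]=?, C[6]=3) = L[7]  (unknown; binding)
step 8 → dur = max(L[8]=5, C[7]=4) = 5
step 9 → dur = C[8]=8 = 8
sum of known step durations = 53
dur[7] = total - known = 62 - 53 = 9
L[7] is the binding max in step 7, so L[7] = dur[7] = 9

L[7] = 9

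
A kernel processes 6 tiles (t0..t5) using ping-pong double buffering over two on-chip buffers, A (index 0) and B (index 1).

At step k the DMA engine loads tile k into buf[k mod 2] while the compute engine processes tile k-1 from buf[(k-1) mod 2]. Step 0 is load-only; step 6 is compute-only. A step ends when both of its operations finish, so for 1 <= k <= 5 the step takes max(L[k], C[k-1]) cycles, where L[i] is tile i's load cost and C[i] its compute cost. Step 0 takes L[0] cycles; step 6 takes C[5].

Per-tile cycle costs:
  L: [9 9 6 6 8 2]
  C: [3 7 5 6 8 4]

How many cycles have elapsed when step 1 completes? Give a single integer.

  0. 9=9c; end=9; A:t0 B:-
  1. max(9,3)=9c; end=18; A:t0 B:t1
  2. max(6,7)=7c; end=25; A:t2 B:t1
  3. max(6,5)=6c; end=31; A:t2 B:t3
  4. max(8,6)=8c; end=39; A:t4 B:t3
  5. max(2,8)=8c; end=47; A:t4 B:t5
  6. 4=4c; end=51; A:t4 B:t5

end_cycle[1] = 18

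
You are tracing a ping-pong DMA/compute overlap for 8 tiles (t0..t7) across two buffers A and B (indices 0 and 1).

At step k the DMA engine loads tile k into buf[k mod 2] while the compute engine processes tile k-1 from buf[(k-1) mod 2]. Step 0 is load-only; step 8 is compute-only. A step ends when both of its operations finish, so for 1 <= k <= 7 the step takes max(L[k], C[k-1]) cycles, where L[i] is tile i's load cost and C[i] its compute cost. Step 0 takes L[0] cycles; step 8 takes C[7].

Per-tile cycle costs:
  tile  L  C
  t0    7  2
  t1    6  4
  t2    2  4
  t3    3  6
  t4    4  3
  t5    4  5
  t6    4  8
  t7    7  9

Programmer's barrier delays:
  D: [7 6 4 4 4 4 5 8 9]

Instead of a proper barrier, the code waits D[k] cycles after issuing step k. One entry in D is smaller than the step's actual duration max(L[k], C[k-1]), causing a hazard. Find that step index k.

hazard at step 4

[0] required=L[0]=7=7 vs D=7 ok
[1] required=max(L[1]=6,C[0]=2)=6 vs D=6 ok
[2] required=max(L[2]=2,C[1]=4)=4 vs D=4 ok
[3] required=max(L[3]=3,C[2]=4)=4 vs D=4 ok
[4] required=max(L[4]=4,C[3]=6)=6 vs D=4 SHORT
[5] required=max(L[5]=4,C[4]=3)=4 vs D=4 ok
[6] required=max(L[6]=4,C[5]=5)=5 vs D=5 ok
[7] required=max(L[7]=7,C[6]=8)=8 vs D=8 ok
[8] required=C[7]=9=9 vs D=9 ok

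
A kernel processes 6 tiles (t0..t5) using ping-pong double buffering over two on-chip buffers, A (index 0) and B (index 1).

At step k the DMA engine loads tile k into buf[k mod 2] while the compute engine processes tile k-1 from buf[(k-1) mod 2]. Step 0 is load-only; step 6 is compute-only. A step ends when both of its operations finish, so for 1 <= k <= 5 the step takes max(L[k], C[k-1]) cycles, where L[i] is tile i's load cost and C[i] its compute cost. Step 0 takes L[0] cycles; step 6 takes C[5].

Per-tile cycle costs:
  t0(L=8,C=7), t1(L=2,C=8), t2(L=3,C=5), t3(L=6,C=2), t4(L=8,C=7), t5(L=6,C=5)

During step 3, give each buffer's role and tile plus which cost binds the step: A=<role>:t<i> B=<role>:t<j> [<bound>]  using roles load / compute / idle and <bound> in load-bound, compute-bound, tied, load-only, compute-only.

step 3: A=compute:t2 B=load:t3 [load-bound]

  0. 8=8c; end=8; A:t0 B:-
  1. max(2,7)=7c; end=15; A:t0 B:t1
  2. max(3,8)=8c; end=23; A:t2 B:t1
  3. max(6,5)=6c; end=29; A:t2 B:t3
  4. max(8,2)=8c; end=37; A:t4 B:t3
  5. max(6,7)=7c; end=44; A:t4 B:t5
  6. 5=5c; end=49; A:t4 B:t5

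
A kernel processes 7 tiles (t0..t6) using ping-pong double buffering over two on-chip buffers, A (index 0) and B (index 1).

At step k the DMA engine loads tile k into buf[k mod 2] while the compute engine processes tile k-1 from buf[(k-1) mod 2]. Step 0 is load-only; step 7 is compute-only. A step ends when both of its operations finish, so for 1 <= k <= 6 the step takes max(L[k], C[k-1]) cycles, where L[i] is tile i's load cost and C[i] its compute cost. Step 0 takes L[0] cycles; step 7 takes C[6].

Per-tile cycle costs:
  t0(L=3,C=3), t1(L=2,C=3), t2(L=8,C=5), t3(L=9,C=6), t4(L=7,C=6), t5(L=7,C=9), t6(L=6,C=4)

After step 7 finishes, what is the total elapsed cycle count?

k=0 load=t0/3c comp=- wait=3 total=3
k=1 load=t1/2c comp=t0/3c wait=3 total=6
k=2 load=t2/8c comp=t1/3c wait=8 total=14
k=3 load=t3/9c comp=t2/5c wait=9 total=23
k=4 load=t4/7c comp=t3/6c wait=7 total=30
k=5 load=t5/7c comp=t4/6c wait=7 total=37
k=6 load=t6/6c comp=t5/9c wait=9 total=46
k=7 load=- comp=t6/4c wait=4 total=50

end_cycle[7] = 50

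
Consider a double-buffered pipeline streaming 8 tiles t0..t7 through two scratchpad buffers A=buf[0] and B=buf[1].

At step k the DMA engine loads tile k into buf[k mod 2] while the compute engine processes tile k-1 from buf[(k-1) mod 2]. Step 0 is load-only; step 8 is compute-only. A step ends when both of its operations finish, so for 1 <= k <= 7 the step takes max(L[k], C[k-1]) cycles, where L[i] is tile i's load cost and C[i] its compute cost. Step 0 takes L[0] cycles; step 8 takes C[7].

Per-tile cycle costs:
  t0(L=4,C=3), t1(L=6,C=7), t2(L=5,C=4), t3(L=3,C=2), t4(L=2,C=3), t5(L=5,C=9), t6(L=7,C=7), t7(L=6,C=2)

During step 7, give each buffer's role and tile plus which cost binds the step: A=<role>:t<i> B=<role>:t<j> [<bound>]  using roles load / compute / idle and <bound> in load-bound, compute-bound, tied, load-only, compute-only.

k=0 load=t0/4c comp=- wait=4 total=4
k=1 load=t1/6c comp=t0/3c wait=6 total=10
k=2 load=t2/5c comp=t1/7c wait=7 total=17
k=3 load=t3/3c comp=t2/4c wait=4 total=21
k=4 load=t4/2c comp=t3/2c wait=2 total=23
k=5 load=t5/5c comp=t4/3c wait=5 total=28
k=6 load=t6/7c comp=t5/9c wait=9 total=37
k=7 load=t7/6c comp=t6/7c wait=7 total=44
k=8 load=- comp=t7/2c wait=2 total=46

step 7: A=compute:t6 B=load:t7 [compute-bound]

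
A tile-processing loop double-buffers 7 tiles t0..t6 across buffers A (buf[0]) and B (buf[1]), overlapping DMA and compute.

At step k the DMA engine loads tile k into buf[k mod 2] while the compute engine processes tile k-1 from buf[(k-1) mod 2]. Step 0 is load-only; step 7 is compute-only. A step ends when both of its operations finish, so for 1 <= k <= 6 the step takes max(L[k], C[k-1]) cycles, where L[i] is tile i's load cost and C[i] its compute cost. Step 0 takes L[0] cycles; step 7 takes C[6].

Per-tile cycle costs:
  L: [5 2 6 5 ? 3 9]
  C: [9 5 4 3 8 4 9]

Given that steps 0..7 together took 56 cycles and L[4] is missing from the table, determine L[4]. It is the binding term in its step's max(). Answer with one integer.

step 0 → dur = L[0]=5 = 5
step 1 → dur = max(L[1]=2, C[0]=9) = 9
step 2 → dur = max(L[2]=6, C[1]=5) = 6
step 3 → dur = max(L[3]=5, C[2]=4) = 5
step 4 → dur = max(L[4]=?, C[3]=3) = L[4]  (unknown; binding)
step 5 → dur = max(L[5]=3, C[4]=8) = 8
step 6 → dur = max(L[6]=9, C[5]=4) = 9
step 7 → dur = C[6]=9 = 9
sum of known step durations = 51
dur[4] = total - known = 56 - 51 = 5
L[4] is the binding max in step 4, so L[4] = dur[4] = 5

L[4] = 5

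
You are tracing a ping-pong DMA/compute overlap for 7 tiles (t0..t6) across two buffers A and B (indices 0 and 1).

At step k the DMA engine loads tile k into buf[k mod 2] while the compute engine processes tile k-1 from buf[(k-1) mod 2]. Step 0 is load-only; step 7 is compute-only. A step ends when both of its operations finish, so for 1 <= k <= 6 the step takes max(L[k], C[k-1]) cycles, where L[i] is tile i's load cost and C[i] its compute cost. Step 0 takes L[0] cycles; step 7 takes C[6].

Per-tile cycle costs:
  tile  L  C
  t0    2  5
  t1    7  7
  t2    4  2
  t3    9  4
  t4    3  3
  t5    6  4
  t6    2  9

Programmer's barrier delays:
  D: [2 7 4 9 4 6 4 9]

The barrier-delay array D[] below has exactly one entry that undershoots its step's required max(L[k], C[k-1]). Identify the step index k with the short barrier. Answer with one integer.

step 0: need L[0]=2 = 2; D[0]=2 ok
step 1: need max(L[1]=7,C[0]=5) = 7; D[1]=7 ok
step 2: need max(L[2]=4,C[1]=7) = 7; D[2]=4 SHORT
step 3: need max(L[3]=9,C[2]=2) = 9; D[3]=9 ok
step 4: need max(L[4]=3,C[3]=4) = 4; D[4]=4 ok
step 5: need max(L[5]=6,C[4]=3) = 6; D[5]=6 ok
step 6: need max(L[6]=2,C[5]=4) = 4; D[6]=4 ok
step 7: need C[6]=9 = 9; D[7]=9 ok

hazard at step 2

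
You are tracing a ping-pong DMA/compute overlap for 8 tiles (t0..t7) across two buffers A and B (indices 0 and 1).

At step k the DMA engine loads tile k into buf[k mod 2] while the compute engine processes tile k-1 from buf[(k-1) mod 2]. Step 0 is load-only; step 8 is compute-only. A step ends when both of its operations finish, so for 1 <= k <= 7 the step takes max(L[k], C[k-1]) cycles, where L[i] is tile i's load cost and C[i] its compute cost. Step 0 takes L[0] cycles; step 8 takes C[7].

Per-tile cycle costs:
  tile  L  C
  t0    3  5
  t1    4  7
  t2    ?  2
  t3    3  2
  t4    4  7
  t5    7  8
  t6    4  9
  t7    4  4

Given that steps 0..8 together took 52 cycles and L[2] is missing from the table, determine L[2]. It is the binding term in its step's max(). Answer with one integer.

L[2] = 9

step 0 | dur = L[0]=3 = 3
step 1 | dur = max(L[1]=4, C[0]=5) = 5
step 2 | dur = max(L[2]=?, C[1]=7) = L[2]  (unknown; binding)
step 3 | dur = max(L[3]=3, C[2]=2) = 3
step 4 | dur = max(L[4]=4, C[3]=2) = 4
step 5 | dur = max(L[5]=7, C[4]=7) = 7
step 6 | dur = max(L[6]=4, C[5]=8) = 8
step 7 | dur = max(L[7]=4, C[6]=9) = 9
step 8 | dur = C[7]=4 = 4
sum of known step durations = 43
dur[2] = total - known = 52 - 43 = 9
L[2] is the binding max in step 2, so L[2] = dur[2] = 9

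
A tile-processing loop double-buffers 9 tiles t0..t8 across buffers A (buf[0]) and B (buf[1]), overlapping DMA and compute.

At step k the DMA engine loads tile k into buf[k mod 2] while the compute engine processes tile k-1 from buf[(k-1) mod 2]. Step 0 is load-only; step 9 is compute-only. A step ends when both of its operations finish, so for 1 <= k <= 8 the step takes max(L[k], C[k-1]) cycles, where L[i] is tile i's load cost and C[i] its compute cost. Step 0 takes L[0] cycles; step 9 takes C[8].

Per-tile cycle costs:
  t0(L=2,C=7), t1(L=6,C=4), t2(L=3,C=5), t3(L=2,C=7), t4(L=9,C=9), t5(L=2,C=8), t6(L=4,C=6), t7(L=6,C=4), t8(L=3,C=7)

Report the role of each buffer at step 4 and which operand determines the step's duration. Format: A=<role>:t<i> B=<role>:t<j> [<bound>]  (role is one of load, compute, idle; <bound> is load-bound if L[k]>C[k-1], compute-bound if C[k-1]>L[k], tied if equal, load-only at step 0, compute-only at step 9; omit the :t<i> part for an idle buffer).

k=0 load=t0/2c comp=- wait=2 total=2
k=1 load=t1/6c comp=t0/7c wait=7 total=9
k=2 load=t2/3c comp=t1/4c wait=4 total=13
k=3 load=t3/2c comp=t2/5c wait=5 total=18
k=4 load=t4/9c comp=t3/7c wait=9 total=27
k=5 load=t5/2c comp=t4/9c wait=9 total=36
k=6 load=t6/4c comp=t5/8c wait=8 total=44
k=7 load=t7/6c comp=t6/6c wait=6 total=50
k=8 load=t8/3c comp=t7/4c wait=4 total=54
k=9 load=- comp=t8/7c wait=7 total=61

step 4: A=load:t4 B=compute:t3 [load-bound]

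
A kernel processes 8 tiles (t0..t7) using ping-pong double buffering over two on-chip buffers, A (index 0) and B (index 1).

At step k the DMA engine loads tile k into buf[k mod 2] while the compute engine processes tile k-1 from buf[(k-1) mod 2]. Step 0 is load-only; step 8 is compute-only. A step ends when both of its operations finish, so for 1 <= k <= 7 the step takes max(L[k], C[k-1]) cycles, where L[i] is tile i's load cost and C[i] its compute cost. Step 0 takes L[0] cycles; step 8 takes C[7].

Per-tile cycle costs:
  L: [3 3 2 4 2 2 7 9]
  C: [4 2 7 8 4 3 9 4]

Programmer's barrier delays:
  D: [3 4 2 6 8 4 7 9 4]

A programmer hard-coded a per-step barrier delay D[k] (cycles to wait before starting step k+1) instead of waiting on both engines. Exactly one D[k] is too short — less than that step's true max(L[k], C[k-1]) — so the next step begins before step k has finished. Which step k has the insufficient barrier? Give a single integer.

[0] required=L[0]=3=3 vs D=3 ok
[1] required=max(L[1]=3,C[0]=4)=4 vs D=4 ok
[2] required=max(L[2]=2,C[1]=2)=2 vs D=2 ok
[3] required=max(L[3]=4,C[2]=7)=7 vs D=6 SHORT
[4] required=max(L[4]=2,C[3]=8)=8 vs D=8 ok
[5] required=max(L[5]=2,C[4]=4)=4 vs D=4 ok
[6] required=max(L[6]=7,C[5]=3)=7 vs D=7 ok
[7] required=max(L[7]=9,C[6]=9)=9 vs D=9 ok
[8] required=C[7]=4=4 vs D=4 ok

hazard at step 3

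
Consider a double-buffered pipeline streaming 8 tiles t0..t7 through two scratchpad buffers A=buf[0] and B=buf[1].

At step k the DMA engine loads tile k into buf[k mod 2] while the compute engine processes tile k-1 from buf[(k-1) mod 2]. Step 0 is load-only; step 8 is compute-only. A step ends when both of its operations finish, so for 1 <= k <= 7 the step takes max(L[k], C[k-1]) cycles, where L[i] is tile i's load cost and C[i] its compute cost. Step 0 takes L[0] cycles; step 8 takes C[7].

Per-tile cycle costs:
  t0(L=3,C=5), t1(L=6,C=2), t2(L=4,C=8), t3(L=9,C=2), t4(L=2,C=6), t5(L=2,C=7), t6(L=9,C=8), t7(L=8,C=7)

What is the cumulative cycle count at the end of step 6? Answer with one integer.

end_cycle[6] = 39

  0. 3=3c; end=3; A:t0 B:-
  1. max(6,5)=6c; end=9; A:t0 B:t1
  2. max(4,2)=4c; end=13; A:t2 B:t1
  3. max(9,8)=9c; end=22; A:t2 B:t3
  4. max(2,2)=2c; end=24; A:t4 B:t3
  5. max(2,6)=6c; end=30; A:t4 B:t5
  6. max(9,7)=9c; end=39; A:t6 B:t5
  7. max(8,8)=8c; end=47; A:t6 B:t7
  8. 7=7c; end=54; A:t6 B:t7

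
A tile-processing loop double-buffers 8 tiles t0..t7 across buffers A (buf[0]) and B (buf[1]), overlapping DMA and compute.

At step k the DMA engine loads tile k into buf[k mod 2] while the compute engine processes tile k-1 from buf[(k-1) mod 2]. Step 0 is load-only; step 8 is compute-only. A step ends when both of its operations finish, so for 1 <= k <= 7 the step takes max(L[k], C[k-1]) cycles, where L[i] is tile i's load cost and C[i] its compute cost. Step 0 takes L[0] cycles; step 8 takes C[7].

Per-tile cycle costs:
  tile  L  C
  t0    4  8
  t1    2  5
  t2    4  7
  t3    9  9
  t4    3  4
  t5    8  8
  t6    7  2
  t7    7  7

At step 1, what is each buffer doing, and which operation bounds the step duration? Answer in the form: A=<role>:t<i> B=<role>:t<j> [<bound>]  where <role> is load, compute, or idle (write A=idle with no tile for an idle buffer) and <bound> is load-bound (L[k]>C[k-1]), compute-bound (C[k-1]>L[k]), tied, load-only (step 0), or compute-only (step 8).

[0] DMA t0→A (4c) ∥ CU idle ⇒ 4c, clock 4
[1] DMA t1→B (2c) ∥ CU A:t0 (8c) ⇒ 8c, clock 12
[2] DMA t2→A (4c) ∥ CU B:t1 (5c) ⇒ 5c, clock 17
[3] DMA t3→B (9c) ∥ CU A:t2 (7c) ⇒ 9c, clock 26
[4] DMA t4→A (3c) ∥ CU B:t3 (9c) ⇒ 9c, clock 35
[5] DMA t5→B (8c) ∥ CU A:t4 (4c) ⇒ 8c, clock 43
[6] DMA t6→A (7c) ∥ CU B:t5 (8c) ⇒ 8c, clock 51
[7] DMA t7→B (7c) ∥ CU A:t6 (2c) ⇒ 7c, clock 58
[8] DMA idle ∥ CU B:t7 (7c) ⇒ 7c, clock 65

step 1: A=compute:t0 B=load:t1 [compute-bound]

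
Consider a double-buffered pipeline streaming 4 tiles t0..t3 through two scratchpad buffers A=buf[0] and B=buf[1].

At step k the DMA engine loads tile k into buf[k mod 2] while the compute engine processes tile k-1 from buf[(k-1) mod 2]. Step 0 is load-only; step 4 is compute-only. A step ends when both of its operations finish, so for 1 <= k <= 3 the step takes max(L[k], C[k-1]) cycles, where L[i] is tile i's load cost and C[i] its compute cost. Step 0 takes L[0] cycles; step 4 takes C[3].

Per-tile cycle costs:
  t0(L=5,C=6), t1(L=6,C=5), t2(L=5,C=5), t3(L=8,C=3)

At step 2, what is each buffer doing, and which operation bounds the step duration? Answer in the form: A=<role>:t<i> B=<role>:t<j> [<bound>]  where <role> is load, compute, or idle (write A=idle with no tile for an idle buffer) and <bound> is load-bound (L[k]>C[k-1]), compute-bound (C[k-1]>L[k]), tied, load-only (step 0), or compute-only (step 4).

k=0 load=t0/5c comp=- wait=5 total=5
k=1 load=t1/6c comp=t0/6c wait=6 total=11
k=2 load=t2/5c comp=t1/5c wait=5 total=16
k=3 load=t3/8c comp=t2/5c wait=8 total=24
k=4 load=- comp=t3/3c wait=3 total=27

step 2: A=load:t2 B=compute:t1 [tied]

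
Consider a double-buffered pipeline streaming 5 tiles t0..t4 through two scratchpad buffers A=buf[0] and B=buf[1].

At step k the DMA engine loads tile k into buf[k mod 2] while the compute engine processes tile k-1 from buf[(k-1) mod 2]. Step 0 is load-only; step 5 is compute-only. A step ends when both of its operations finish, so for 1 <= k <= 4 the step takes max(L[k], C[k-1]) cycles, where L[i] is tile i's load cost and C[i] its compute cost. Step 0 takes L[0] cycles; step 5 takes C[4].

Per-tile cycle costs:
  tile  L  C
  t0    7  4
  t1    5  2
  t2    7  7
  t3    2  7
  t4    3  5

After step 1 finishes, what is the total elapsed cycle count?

step 0: L[0]=7 → dur=7, Σ=7 | A=load:t0 B=idle [load-only]
step 1: L[1]=5 C[0]=4 → dur=5, Σ=12 | A=compute:t0 B=load:t1 [load-bound]
step 2: L[2]=7 C[1]=2 → dur=7, Σ=19 | A=load:t2 B=compute:t1 [load-bound]
step 3: L[3]=2 C[2]=7 → dur=7, Σ=26 | A=compute:t2 B=load:t3 [compute-bound]
step 4: L[4]=3 C[3]=7 → dur=7, Σ=33 | A=load:t4 B=compute:t3 [compute-bound]
step 5: C[4]=5 → dur=5, Σ=38 | A=compute:t4 B=idle [compute-only]

end_cycle[1] = 12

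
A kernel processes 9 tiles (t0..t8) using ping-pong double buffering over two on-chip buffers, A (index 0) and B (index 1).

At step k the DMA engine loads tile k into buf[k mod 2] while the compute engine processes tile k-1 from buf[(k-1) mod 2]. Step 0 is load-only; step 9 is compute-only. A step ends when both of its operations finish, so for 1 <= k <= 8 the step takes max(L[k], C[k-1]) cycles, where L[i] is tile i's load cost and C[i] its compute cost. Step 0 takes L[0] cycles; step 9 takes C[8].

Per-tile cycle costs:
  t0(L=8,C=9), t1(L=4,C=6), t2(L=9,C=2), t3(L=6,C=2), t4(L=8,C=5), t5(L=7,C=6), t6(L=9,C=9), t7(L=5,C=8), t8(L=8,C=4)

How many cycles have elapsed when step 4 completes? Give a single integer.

end_cycle[4] = 40

step 0: L[0]=8 → dur=8, Σ=8 | A=load:t0 B=idle [load-only]
step 1: L[1]=4 C[0]=9 → dur=9, Σ=17 | A=compute:t0 B=load:t1 [compute-bound]
step 2: L[2]=9 C[1]=6 → dur=9, Σ=26 | A=load:t2 B=compute:t1 [load-bound]
step 3: L[3]=6 C[2]=2 → dur=6, Σ=32 | A=compute:t2 B=load:t3 [load-bound]
step 4: L[4]=8 C[3]=2 → dur=8, Σ=40 | A=load:t4 B=compute:t3 [load-bound]
step 5: L[5]=7 C[4]=5 → dur=7, Σ=47 | A=compute:t4 B=load:t5 [load-bound]
step 6: L[6]=9 C[5]=6 → dur=9, Σ=56 | A=load:t6 B=compute:t5 [load-bound]
step 7: L[7]=5 C[6]=9 → dur=9, Σ=65 | A=compute:t6 B=load:t7 [compute-bound]
step 8: L[8]=8 C[7]=8 → dur=8, Σ=73 | A=load:t8 B=compute:t7 [tied]
step 9: C[8]=4 → dur=4, Σ=77 | A=compute:t8 B=idle [compute-only]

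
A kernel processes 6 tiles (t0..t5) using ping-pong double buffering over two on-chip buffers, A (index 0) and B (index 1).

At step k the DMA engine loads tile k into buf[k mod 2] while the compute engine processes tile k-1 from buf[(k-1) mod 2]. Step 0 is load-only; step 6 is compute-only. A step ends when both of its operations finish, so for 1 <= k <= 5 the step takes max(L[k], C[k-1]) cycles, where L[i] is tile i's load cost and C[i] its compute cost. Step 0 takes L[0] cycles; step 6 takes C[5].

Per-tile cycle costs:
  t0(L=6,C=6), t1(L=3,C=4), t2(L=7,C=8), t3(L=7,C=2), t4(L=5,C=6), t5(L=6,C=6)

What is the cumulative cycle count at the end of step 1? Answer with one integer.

k=0 load=t0/6c comp=- wait=6 total=6
k=1 load=t1/3c comp=t0/6c wait=6 total=12
k=2 load=t2/7c comp=t1/4c wait=7 total=19
k=3 load=t3/7c comp=t2/8c wait=8 total=27
k=4 load=t4/5c comp=t3/2c wait=5 total=32
k=5 load=t5/6c comp=t4/6c wait=6 total=38
k=6 load=- comp=t5/6c wait=6 total=44

end_cycle[1] = 12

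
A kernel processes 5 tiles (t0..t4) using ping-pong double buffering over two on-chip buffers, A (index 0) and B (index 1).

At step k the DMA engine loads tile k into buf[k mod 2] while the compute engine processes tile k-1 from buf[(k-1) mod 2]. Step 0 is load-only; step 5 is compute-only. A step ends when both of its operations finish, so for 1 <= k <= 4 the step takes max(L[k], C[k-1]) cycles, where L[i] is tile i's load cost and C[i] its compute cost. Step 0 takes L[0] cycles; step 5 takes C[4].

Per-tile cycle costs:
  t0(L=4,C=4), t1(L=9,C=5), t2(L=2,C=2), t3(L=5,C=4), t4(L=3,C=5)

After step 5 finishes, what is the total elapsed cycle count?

  0. 4=4c; end=4; A:t0 B:-
  1. max(9,4)=9c; end=13; A:t0 B:t1
  2. max(2,5)=5c; end=18; A:t2 B:t1
  3. max(5,2)=5c; end=23; A:t2 B:t3
  4. max(3,4)=4c; end=27; A:t4 B:t3
  5. 5=5c; end=32; A:t4 B:t3

end_cycle[5] = 32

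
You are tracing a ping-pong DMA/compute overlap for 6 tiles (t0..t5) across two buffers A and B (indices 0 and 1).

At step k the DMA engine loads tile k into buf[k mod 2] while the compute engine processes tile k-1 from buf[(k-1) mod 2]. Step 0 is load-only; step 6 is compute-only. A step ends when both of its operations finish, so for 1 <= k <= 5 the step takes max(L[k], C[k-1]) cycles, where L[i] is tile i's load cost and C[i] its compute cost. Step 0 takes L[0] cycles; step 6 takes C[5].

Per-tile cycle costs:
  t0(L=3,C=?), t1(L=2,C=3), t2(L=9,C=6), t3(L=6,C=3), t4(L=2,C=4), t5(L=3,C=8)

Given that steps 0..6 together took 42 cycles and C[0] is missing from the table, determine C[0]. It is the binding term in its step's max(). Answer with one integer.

C[0] = 9

step 0 → dur = L[0]=3 = 3
step 1 → dur = max(L[1]=2, C[0]=?) = C[0]  (unknown; binding)
step 2 → dur = max(L[2]=9, C[1]=3) = 9
step 3 → dur = max(L[3]=6, C[2]=6) = 6
step 4 → dur = max(L[4]=2, C[3]=3) = 3
step 5 → dur = max(L[5]=3, C[4]=4) = 4
step 6 → dur = C[5]=8 = 8
sum of known step durations = 33
dur[1] = total - known = 42 - 33 = 9
C[0] is the binding max in step 1, so C[0] = dur[1] = 9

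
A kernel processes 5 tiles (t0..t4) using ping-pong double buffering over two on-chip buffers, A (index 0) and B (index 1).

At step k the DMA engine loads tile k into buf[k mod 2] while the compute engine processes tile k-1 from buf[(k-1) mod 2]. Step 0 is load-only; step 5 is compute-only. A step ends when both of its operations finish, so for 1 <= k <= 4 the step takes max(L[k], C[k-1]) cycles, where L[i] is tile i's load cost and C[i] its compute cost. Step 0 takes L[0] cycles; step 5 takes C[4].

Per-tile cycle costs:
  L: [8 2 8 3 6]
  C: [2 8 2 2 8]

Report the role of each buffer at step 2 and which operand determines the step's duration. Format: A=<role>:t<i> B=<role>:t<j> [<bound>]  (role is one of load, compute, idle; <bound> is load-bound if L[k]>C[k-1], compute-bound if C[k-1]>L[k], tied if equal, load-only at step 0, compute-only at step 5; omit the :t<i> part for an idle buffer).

  0. 8=8c; end=8; A:t0 B:-
  1. max(2,2)=2c; end=10; A:t0 B:t1
  2. max(8,8)=8c; end=18; A:t2 B:t1
  3. max(3,2)=3c; end=21; A:t2 B:t3
  4. max(6,2)=6c; end=27; A:t4 B:t3
  5. 8=8c; end=35; A:t4 B:t3

step 2: A=load:t2 B=compute:t1 [tied]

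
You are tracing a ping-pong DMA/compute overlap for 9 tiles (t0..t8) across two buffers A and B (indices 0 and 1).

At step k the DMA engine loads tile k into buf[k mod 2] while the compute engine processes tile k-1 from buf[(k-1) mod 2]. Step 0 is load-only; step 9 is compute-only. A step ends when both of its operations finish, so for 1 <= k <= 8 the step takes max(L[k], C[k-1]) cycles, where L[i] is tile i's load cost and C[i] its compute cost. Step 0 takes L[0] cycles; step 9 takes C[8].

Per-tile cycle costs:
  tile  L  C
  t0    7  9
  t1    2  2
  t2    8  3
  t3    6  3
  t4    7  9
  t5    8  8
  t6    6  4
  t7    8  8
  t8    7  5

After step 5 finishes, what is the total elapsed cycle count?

end_cycle[5] = 46

step 0: L[0]=7 → dur=7, Σ=7 | A=load:t0 B=idle [load-only]
step 1: L[1]=2 C[0]=9 → dur=9, Σ=16 | A=compute:t0 B=load:t1 [compute-bound]
step 2: L[2]=8 C[1]=2 → dur=8, Σ=24 | A=load:t2 B=compute:t1 [load-bound]
step 3: L[3]=6 C[2]=3 → dur=6, Σ=30 | A=compute:t2 B=load:t3 [load-bound]
step 4: L[4]=7 C[3]=3 → dur=7, Σ=37 | A=load:t4 B=compute:t3 [load-bound]
step 5: L[5]=8 C[4]=9 → dur=9, Σ=46 | A=compute:t4 B=load:t5 [compute-bound]
step 6: L[6]=6 C[5]=8 → dur=8, Σ=54 | A=load:t6 B=compute:t5 [compute-bound]
step 7: L[7]=8 C[6]=4 → dur=8, Σ=62 | A=compute:t6 B=load:t7 [load-bound]
step 8: L[8]=7 C[7]=8 → dur=8, Σ=70 | A=load:t8 B=compute:t7 [compute-bound]
step 9: C[8]=5 → dur=5, Σ=75 | A=compute:t8 B=idle [compute-only]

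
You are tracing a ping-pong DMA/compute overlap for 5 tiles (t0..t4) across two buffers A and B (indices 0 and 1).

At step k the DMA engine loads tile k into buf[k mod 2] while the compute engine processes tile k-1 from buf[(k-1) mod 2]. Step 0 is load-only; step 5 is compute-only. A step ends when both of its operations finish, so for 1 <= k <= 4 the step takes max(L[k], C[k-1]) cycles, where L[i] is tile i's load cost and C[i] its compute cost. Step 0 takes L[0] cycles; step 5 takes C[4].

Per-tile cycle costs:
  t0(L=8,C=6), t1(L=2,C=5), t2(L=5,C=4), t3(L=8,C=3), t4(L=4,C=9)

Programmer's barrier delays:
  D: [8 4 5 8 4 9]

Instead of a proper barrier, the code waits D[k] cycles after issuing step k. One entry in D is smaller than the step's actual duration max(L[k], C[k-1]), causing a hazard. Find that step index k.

hazard at step 1

step 0: need L[0]=8 = 8; D[0]=8 ok
step 1: need max(L[1]=2,C[0]=6) = 6; D[1]=4 SHORT
step 2: need max(L[2]=5,C[1]=5) = 5; D[2]=5 ok
step 3: need max(L[3]=8,C[2]=4) = 8; D[3]=8 ok
step 4: need max(L[4]=4,C[3]=3) = 4; D[4]=4 ok
step 5: need C[4]=9 = 9; D[5]=9 ok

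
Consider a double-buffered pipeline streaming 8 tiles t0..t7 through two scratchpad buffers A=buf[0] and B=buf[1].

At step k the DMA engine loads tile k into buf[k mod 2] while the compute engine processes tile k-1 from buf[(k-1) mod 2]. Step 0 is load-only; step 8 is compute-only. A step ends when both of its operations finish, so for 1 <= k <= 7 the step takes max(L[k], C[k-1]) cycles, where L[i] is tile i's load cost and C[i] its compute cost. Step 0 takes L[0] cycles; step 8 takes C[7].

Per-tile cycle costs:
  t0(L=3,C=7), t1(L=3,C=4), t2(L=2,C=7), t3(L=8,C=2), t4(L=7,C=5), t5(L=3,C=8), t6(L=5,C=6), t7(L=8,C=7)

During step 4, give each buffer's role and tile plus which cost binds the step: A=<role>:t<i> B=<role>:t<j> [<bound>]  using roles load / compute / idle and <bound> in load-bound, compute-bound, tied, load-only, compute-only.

step 0: L[0]=3 → dur=3, Σ=3 | A=load:t0 B=idle [load-only]
step 1: L[1]=3 C[0]=7 → dur=7, Σ=10 | A=compute:t0 B=load:t1 [compute-bound]
step 2: L[2]=2 C[1]=4 → dur=4, Σ=14 | A=load:t2 B=compute:t1 [compute-bound]
step 3: L[3]=8 C[2]=7 → dur=8, Σ=22 | A=compute:t2 B=load:t3 [load-bound]
step 4: L[4]=7 C[3]=2 → dur=7, Σ=29 | A=load:t4 B=compute:t3 [load-bound]
step 5: L[5]=3 C[4]=5 → dur=5, Σ=34 | A=compute:t4 B=load:t5 [compute-bound]
step 6: L[6]=5 C[5]=8 → dur=8, Σ=42 | A=load:t6 B=compute:t5 [compute-bound]
step 7: L[7]=8 C[6]=6 → dur=8, Σ=50 | A=compute:t6 B=load:t7 [load-bound]
step 8: C[7]=7 → dur=7, Σ=57 | A=idle B=compute:t7 [compute-only]

step 4: A=load:t4 B=compute:t3 [load-bound]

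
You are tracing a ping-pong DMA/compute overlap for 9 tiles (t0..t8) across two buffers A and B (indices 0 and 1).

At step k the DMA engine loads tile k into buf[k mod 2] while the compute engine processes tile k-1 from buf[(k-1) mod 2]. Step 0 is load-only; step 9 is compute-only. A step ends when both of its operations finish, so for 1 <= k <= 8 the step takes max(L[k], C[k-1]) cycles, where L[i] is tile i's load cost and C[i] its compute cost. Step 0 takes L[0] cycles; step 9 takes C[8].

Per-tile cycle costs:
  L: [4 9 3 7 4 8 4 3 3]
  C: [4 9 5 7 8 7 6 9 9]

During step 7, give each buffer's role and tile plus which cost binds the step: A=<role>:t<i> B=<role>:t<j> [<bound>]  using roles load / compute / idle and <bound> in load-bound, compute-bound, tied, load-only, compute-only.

step 7: A=compute:t6 B=load:t7 [compute-bound]

step 0: L[0]=4 → dur=4, Σ=4 | A=load:t0 B=idle [load-only]
step 1: L[1]=9 C[0]=4 → dur=9, Σ=13 | A=compute:t0 B=load:t1 [load-bound]
step 2: L[2]=3 C[1]=9 → dur=9, Σ=22 | A=load:t2 B=compute:t1 [compute-bound]
step 3: L[3]=7 C[2]=5 → dur=7, Σ=29 | A=compute:t2 B=load:t3 [load-bound]
step 4: L[4]=4 C[3]=7 → dur=7, Σ=36 | A=load:t4 B=compute:t3 [compute-bound]
step 5: L[5]=8 C[4]=8 → dur=8, Σ=44 | A=compute:t4 B=load:t5 [tied]
step 6: L[6]=4 C[5]=7 → dur=7, Σ=51 | A=load:t6 B=compute:t5 [compute-bound]
step 7: L[7]=3 C[6]=6 → dur=6, Σ=57 | A=compute:t6 B=load:t7 [compute-bound]
step 8: L[8]=3 C[7]=9 → dur=9, Σ=66 | A=load:t8 B=compute:t7 [compute-bound]
step 9: C[8]=9 → dur=9, Σ=75 | A=compute:t8 B=idle [compute-only]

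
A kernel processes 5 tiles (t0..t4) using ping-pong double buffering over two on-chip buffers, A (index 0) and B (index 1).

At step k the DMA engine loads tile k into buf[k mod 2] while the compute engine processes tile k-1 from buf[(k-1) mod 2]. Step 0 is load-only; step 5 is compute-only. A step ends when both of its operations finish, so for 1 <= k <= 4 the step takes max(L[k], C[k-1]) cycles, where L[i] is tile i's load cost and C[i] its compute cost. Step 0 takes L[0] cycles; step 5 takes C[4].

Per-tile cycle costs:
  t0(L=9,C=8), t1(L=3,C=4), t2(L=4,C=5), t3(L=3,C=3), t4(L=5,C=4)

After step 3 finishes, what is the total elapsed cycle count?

end_cycle[3] = 26

k=0 load=t0/9c comp=- wait=9 total=9
k=1 load=t1/3c comp=t0/8c wait=8 total=17
k=2 load=t2/4c comp=t1/4c wait=4 total=21
k=3 load=t3/3c comp=t2/5c wait=5 total=26
k=4 load=t4/5c comp=t3/3c wait=5 total=31
k=5 load=- comp=t4/4c wait=4 total=35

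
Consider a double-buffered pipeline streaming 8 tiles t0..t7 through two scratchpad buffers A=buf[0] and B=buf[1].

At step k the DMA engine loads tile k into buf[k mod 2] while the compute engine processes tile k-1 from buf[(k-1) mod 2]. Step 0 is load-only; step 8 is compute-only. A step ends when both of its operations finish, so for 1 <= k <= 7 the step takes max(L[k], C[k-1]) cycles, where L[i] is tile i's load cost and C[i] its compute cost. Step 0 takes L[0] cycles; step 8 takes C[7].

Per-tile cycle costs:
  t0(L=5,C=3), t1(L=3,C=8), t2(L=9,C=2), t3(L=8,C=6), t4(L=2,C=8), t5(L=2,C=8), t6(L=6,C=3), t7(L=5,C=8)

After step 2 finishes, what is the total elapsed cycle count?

step 0: L[0]=5 → dur=5, Σ=5 | A=load:t0 B=idle [load-only]
step 1: L[1]=3 C[0]=3 → dur=3, Σ=8 | A=compute:t0 B=load:t1 [tied]
step 2: L[2]=9 C[1]=8 → dur=9, Σ=17 | A=load:t2 B=compute:t1 [load-bound]
step 3: L[3]=8 C[2]=2 → dur=8, Σ=25 | A=compute:t2 B=load:t3 [load-bound]
step 4: L[4]=2 C[3]=6 → dur=6, Σ=31 | A=load:t4 B=compute:t3 [compute-bound]
step 5: L[5]=2 C[4]=8 → dur=8, Σ=39 | A=compute:t4 B=load:t5 [compute-bound]
step 6: L[6]=6 C[5]=8 → dur=8, Σ=47 | A=load:t6 B=compute:t5 [compute-bound]
step 7: L[7]=5 C[6]=3 → dur=5, Σ=52 | A=compute:t6 B=load:t7 [load-bound]
step 8: C[7]=8 → dur=8, Σ=60 | A=idle B=compute:t7 [compute-only]

end_cycle[2] = 17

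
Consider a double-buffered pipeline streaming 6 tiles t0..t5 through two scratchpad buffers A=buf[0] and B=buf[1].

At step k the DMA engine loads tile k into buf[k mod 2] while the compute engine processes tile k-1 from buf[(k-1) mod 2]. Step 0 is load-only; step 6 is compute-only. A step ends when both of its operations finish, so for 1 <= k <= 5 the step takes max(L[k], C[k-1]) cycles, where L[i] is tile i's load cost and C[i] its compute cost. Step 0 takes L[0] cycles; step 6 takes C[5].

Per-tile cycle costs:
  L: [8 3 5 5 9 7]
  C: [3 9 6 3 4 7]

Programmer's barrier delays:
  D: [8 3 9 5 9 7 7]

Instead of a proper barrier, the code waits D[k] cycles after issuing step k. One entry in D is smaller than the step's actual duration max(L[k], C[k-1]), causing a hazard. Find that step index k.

k=0 barrier L[0]=8→8c, D[0]=8 ok
k=1 barrier max(L[1]=3,C[0]=3)→3c, D[1]=3 ok
k=2 barrier max(L[2]=5,C[1]=9)→9c, D[2]=9 ok
k=3 barrier max(L[3]=5,C[2]=6)→6c, D[3]=5 SHORT
k=4 barrier max(L[4]=9,C[3]=3)→9c, D[4]=9 ok
k=5 barrier max(L[5]=7,C[4]=4)→7c, D[5]=7 ok
k=6 barrier C[5]=7→7c, D[6]=7 ok

hazard at step 3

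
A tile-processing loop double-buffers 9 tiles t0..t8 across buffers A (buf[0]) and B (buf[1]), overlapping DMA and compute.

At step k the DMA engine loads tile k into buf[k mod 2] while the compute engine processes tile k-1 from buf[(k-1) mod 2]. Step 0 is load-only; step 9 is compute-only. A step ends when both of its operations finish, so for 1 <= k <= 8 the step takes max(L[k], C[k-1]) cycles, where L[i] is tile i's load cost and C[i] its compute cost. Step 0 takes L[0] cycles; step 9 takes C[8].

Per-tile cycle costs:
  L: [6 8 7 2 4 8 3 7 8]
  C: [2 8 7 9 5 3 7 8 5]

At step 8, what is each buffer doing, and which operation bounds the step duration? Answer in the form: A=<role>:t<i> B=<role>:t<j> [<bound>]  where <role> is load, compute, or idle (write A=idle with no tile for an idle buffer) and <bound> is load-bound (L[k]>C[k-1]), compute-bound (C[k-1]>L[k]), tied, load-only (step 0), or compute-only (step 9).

step 8: A=load:t8 B=compute:t7 [tied]

k=0 load=t0/6c comp=- wait=6 total=6
k=1 load=t1/8c comp=t0/2c wait=8 total=14
k=2 load=t2/7c comp=t1/8c wait=8 total=22
k=3 load=t3/2c comp=t2/7c wait=7 total=29
k=4 load=t4/4c comp=t3/9c wait=9 total=38
k=5 load=t5/8c comp=t4/5c wait=8 total=46
k=6 load=t6/3c comp=t5/3c wait=3 total=49
k=7 load=t7/7c comp=t6/7c wait=7 total=56
k=8 load=t8/8c comp=t7/8c wait=8 total=64
k=9 load=- comp=t8/5c wait=5 total=69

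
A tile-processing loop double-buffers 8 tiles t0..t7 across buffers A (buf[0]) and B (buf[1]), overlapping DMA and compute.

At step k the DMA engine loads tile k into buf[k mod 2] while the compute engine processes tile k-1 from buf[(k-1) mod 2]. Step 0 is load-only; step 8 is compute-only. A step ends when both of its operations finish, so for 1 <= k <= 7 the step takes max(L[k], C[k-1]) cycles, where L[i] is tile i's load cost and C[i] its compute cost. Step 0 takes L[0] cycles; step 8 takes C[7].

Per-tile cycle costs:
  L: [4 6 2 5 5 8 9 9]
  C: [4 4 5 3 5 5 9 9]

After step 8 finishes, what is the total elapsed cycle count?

k=0 load=t0/4c comp=- wait=4 total=4
k=1 load=t1/6c comp=t0/4c wait=6 total=10
k=2 load=t2/2c comp=t1/4c wait=4 total=14
k=3 load=t3/5c comp=t2/5c wait=5 total=19
k=4 load=t4/5c comp=t3/3c wait=5 total=24
k=5 load=t5/8c comp=t4/5c wait=8 total=32
k=6 load=t6/9c comp=t5/5c wait=9 total=41
k=7 load=t7/9c comp=t6/9c wait=9 total=50
k=8 load=- comp=t7/9c wait=9 total=59

end_cycle[8] = 59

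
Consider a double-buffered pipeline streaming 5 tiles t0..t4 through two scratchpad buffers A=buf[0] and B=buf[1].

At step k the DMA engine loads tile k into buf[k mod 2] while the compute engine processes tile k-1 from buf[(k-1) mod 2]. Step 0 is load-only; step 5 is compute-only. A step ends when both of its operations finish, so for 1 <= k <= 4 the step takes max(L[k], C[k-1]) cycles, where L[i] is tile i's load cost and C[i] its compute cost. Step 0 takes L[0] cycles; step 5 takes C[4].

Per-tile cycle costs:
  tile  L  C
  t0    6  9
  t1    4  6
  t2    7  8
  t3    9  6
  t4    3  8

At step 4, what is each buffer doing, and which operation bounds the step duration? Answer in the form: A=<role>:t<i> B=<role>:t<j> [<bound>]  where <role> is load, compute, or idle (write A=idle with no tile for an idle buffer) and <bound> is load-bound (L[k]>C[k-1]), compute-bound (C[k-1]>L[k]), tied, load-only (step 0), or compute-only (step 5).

step 4: A=load:t4 B=compute:t3 [compute-bound]

k=0 load=t0/6c comp=- wait=6 total=6
k=1 load=t1/4c comp=t0/9c wait=9 total=15
k=2 load=t2/7c comp=t1/6c wait=7 total=22
k=3 load=t3/9c comp=t2/8c wait=9 total=31
k=4 load=t4/3c comp=t3/6c wait=6 total=37
k=5 load=- comp=t4/8c wait=8 total=45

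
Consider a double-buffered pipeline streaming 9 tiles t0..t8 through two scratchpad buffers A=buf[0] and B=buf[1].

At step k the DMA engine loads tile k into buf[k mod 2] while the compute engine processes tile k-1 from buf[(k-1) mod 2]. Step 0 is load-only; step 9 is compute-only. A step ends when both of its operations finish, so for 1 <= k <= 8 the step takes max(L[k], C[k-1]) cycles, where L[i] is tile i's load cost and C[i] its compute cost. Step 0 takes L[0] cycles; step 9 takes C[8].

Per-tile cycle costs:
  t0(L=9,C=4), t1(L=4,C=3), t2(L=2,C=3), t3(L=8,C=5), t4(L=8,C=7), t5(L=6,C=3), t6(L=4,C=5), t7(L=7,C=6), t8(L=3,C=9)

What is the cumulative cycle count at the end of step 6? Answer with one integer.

end_cycle[6] = 43

[0] DMA t0→A (9c) ∥ CU idle ⇒ 9c, clock 9
[1] DMA t1→B (4c) ∥ CU A:t0 (4c) ⇒ 4c, clock 13
[2] DMA t2→A (2c) ∥ CU B:t1 (3c) ⇒ 3c, clock 16
[3] DMA t3→B (8c) ∥ CU A:t2 (3c) ⇒ 8c, clock 24
[4] DMA t4→A (8c) ∥ CU B:t3 (5c) ⇒ 8c, clock 32
[5] DMA t5→B (6c) ∥ CU A:t4 (7c) ⇒ 7c, clock 39
[6] DMA t6→A (4c) ∥ CU B:t5 (3c) ⇒ 4c, clock 43
[7] DMA t7→B (7c) ∥ CU A:t6 (5c) ⇒ 7c, clock 50
[8] DMA t8→A (3c) ∥ CU B:t7 (6c) ⇒ 6c, clock 56
[9] DMA idle ∥ CU A:t8 (9c) ⇒ 9c, clock 65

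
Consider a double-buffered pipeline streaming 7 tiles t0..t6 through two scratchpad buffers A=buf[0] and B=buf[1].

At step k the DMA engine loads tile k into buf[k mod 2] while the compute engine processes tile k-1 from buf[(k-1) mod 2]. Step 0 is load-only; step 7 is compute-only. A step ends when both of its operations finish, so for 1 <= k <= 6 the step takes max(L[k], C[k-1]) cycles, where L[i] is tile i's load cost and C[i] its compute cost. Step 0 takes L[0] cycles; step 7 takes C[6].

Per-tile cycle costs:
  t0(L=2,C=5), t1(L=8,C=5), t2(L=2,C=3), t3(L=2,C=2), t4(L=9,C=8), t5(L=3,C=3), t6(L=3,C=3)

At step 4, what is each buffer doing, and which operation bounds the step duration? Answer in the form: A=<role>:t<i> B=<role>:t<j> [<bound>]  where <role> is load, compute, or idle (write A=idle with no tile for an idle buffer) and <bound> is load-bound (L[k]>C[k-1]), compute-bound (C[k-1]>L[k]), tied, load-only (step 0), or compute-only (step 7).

k=0 load=t0/2c comp=- wait=2 total=2
k=1 load=t1/8c comp=t0/5c wait=8 total=10
k=2 load=t2/2c comp=t1/5c wait=5 total=15
k=3 load=t3/2c comp=t2/3c wait=3 total=18
k=4 load=t4/9c comp=t3/2c wait=9 total=27
k=5 load=t5/3c comp=t4/8c wait=8 total=35
k=6 load=t6/3c comp=t5/3c wait=3 total=38
k=7 load=- comp=t6/3c wait=3 total=41

step 4: A=load:t4 B=compute:t3 [load-bound]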